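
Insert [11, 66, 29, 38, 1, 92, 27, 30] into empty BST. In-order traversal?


Insert 11: root
Insert 66: R from 11
Insert 29: R from 11 -> L from 66
Insert 38: R from 11 -> L from 66 -> R from 29
Insert 1: L from 11
Insert 92: R from 11 -> R from 66
Insert 27: R from 11 -> L from 66 -> L from 29
Insert 30: R from 11 -> L from 66 -> R from 29 -> L from 38

In-order: [1, 11, 27, 29, 30, 38, 66, 92]


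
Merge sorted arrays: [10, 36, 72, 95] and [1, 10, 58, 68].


Take 1 from B
Take 10 from A
Take 10 from B
Take 36 from A
Take 58 from B
Take 68 from B

Merged: [1, 10, 10, 36, 58, 68, 72, 95]


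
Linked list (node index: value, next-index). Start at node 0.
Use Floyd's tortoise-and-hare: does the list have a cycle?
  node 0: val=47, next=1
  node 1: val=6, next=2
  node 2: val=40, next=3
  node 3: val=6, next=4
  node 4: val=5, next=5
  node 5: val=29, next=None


Floyd's tortoise (slow, +1) and hare (fast, +2):
  init: slow=0, fast=0
  step 1: slow=1, fast=2
  step 2: slow=2, fast=4
  step 3: fast 4->5->None, no cycle

Cycle: no


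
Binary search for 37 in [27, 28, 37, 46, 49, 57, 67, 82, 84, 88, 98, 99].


Step 1: lo=0, hi=11, mid=5, val=57
Step 2: lo=0, hi=4, mid=2, val=37

Found at index 2


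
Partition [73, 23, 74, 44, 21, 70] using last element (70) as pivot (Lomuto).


Pivot: 70
  23 <= 70: swap -> [23, 73, 74, 44, 21, 70]
  44 <= 70: swap -> [23, 44, 74, 73, 21, 70]
  21 <= 70: swap -> [23, 44, 21, 73, 74, 70]
Place pivot at 3: [23, 44, 21, 70, 74, 73]

Partitioned: [23, 44, 21, 70, 74, 73]


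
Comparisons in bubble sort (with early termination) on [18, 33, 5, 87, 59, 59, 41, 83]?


Algorithm: bubble sort (with early termination)
Input: [18, 33, 5, 87, 59, 59, 41, 83]
Sorted: [5, 18, 33, 41, 59, 59, 83, 87]

22


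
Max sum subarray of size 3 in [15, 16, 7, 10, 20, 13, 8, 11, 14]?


[0:3]: 38
[1:4]: 33
[2:5]: 37
[3:6]: 43
[4:7]: 41
[5:8]: 32
[6:9]: 33

Max: 43 at [3:6]


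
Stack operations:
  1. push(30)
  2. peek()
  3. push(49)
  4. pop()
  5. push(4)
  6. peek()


push(30) -> [30]
peek()->30
push(49) -> [30, 49]
pop()->49, [30]
push(4) -> [30, 4]
peek()->4

Final stack: [30, 4]


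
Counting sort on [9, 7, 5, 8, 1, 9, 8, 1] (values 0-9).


Input: [9, 7, 5, 8, 1, 9, 8, 1]
Counts: [0, 2, 0, 0, 0, 1, 0, 1, 2, 2]

Sorted: [1, 1, 5, 7, 8, 8, 9, 9]


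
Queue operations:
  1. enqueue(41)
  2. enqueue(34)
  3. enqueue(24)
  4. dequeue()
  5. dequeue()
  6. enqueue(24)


enqueue(41) -> [41]
enqueue(34) -> [41, 34]
enqueue(24) -> [41, 34, 24]
dequeue()->41, [34, 24]
dequeue()->34, [24]
enqueue(24) -> [24, 24]

Final queue: [24, 24]


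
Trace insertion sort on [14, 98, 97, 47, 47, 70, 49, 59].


Initial: [14, 98, 97, 47, 47, 70, 49, 59]
Insert 98: [14, 98, 97, 47, 47, 70, 49, 59]
Insert 97: [14, 97, 98, 47, 47, 70, 49, 59]
Insert 47: [14, 47, 97, 98, 47, 70, 49, 59]
Insert 47: [14, 47, 47, 97, 98, 70, 49, 59]
Insert 70: [14, 47, 47, 70, 97, 98, 49, 59]
Insert 49: [14, 47, 47, 49, 70, 97, 98, 59]
Insert 59: [14, 47, 47, 49, 59, 70, 97, 98]

Sorted: [14, 47, 47, 49, 59, 70, 97, 98]


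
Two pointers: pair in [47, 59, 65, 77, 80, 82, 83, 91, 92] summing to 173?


lo=0(47)+hi=8(92)=139
lo=1(59)+hi=8(92)=151
lo=2(65)+hi=8(92)=157
lo=3(77)+hi=8(92)=169
lo=4(80)+hi=8(92)=172
lo=5(82)+hi=8(92)=174
lo=5(82)+hi=7(91)=173

Yes: 82+91=173


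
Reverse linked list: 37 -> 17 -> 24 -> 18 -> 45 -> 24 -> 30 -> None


Step 1: curr=37, set curr.next=prev(None) | reversed so far: 37
Step 2: curr=17, set curr.next=prev(37) | reversed so far: 17 -> 37
Step 3: curr=24, set curr.next=prev(17) | reversed so far: 24 -> 17 -> 37
Step 4: curr=18, set curr.next=prev(24) | reversed so far: 18 -> 24 -> 17 -> 37
Step 5: curr=45, set curr.next=prev(18) | reversed so far: 45 -> 18 -> 24 -> 17 -> 37
Step 6: curr=24, set curr.next=prev(45) | reversed so far: 24 -> 45 -> 18 -> 24 -> 17 -> 37
Step 7: curr=30, set curr.next=prev(24) | reversed so far: 30 -> 24 -> 45 -> 18 -> 24 -> 17 -> 37

30 -> 24 -> 45 -> 18 -> 24 -> 17 -> 37 -> None


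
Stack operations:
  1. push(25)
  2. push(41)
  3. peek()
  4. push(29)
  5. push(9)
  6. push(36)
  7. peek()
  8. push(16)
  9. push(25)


push(25) -> [25]
push(41) -> [25, 41]
peek()->41
push(29) -> [25, 41, 29]
push(9) -> [25, 41, 29, 9]
push(36) -> [25, 41, 29, 9, 36]
peek()->36
push(16) -> [25, 41, 29, 9, 36, 16]
push(25) -> [25, 41, 29, 9, 36, 16, 25]

Final stack: [25, 41, 29, 9, 36, 16, 25]


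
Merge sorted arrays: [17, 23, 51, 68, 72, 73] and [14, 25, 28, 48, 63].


Take 14 from B
Take 17 from A
Take 23 from A
Take 25 from B
Take 28 from B
Take 48 from B
Take 51 from A
Take 63 from B

Merged: [14, 17, 23, 25, 28, 48, 51, 63, 68, 72, 73]


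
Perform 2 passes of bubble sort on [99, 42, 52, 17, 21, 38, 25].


Initial: [99, 42, 52, 17, 21, 38, 25]
Pass 1: [42, 52, 17, 21, 38, 25, 99] (6 swaps)
Pass 2: [42, 17, 21, 38, 25, 52, 99] (4 swaps)

After 2 passes: [42, 17, 21, 38, 25, 52, 99]


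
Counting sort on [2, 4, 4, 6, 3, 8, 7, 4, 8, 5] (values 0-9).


Input: [2, 4, 4, 6, 3, 8, 7, 4, 8, 5]
Counts: [0, 0, 1, 1, 3, 1, 1, 1, 2, 0]

Sorted: [2, 3, 4, 4, 4, 5, 6, 7, 8, 8]


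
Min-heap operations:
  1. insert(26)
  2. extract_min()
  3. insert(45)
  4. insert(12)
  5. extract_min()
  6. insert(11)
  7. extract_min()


insert(26) -> [26]
extract_min()->26, []
insert(45) -> [45]
insert(12) -> [12, 45]
extract_min()->12, [45]
insert(11) -> [11, 45]
extract_min()->11, [45]

Final heap: [45]


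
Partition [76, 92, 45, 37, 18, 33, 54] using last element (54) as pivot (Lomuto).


Pivot: 54
  45 <= 54: swap -> [45, 92, 76, 37, 18, 33, 54]
  37 <= 54: swap -> [45, 37, 76, 92, 18, 33, 54]
  18 <= 54: swap -> [45, 37, 18, 92, 76, 33, 54]
  33 <= 54: swap -> [45, 37, 18, 33, 76, 92, 54]
Place pivot at 4: [45, 37, 18, 33, 54, 92, 76]

Partitioned: [45, 37, 18, 33, 54, 92, 76]


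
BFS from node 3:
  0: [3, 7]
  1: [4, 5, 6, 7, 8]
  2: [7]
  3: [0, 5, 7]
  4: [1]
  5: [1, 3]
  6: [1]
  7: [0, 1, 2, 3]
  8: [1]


Visit 3, enqueue [0, 5, 7]
Visit 0, enqueue []
Visit 5, enqueue [1]
Visit 7, enqueue [2]
Visit 1, enqueue [4, 6, 8]
Visit 2, enqueue []
Visit 4, enqueue []
Visit 6, enqueue []
Visit 8, enqueue []

BFS order: [3, 0, 5, 7, 1, 2, 4, 6, 8]


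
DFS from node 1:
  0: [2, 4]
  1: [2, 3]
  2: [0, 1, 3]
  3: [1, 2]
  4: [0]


Visit 1, push [3, 2]
Visit 2, push [3, 0]
Visit 0, push [4]
Visit 4, push []
Visit 3, push []

DFS order: [1, 2, 0, 4, 3]


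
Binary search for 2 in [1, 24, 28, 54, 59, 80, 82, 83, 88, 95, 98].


Step 1: lo=0, hi=10, mid=5, val=80
Step 2: lo=0, hi=4, mid=2, val=28
Step 3: lo=0, hi=1, mid=0, val=1
Step 4: lo=1, hi=1, mid=1, val=24

Not found


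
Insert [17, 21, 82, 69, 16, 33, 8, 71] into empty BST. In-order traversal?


Insert 17: root
Insert 21: R from 17
Insert 82: R from 17 -> R from 21
Insert 69: R from 17 -> R from 21 -> L from 82
Insert 16: L from 17
Insert 33: R from 17 -> R from 21 -> L from 82 -> L from 69
Insert 8: L from 17 -> L from 16
Insert 71: R from 17 -> R from 21 -> L from 82 -> R from 69

In-order: [8, 16, 17, 21, 33, 69, 71, 82]


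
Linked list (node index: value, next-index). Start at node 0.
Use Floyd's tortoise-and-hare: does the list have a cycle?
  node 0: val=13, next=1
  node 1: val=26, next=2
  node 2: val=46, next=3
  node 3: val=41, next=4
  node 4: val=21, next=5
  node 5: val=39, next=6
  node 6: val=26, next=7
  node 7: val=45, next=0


Floyd's tortoise (slow, +1) and hare (fast, +2):
  init: slow=0, fast=0
  step 1: slow=1, fast=2
  step 2: slow=2, fast=4
  step 3: slow=3, fast=6
  step 4: slow=4, fast=0
  step 5: slow=5, fast=2
  step 6: slow=6, fast=4
  step 7: slow=7, fast=6
  step 8: slow=0, fast=0
  slow == fast at node 0: cycle detected

Cycle: yes


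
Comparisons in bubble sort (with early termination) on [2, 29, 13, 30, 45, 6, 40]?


Algorithm: bubble sort (with early termination)
Input: [2, 29, 13, 30, 45, 6, 40]
Sorted: [2, 6, 13, 29, 30, 40, 45]

20


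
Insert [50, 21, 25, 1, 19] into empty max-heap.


Insert 50: [50]
Insert 21: [50, 21]
Insert 25: [50, 21, 25]
Insert 1: [50, 21, 25, 1]
Insert 19: [50, 21, 25, 1, 19]

Final heap: [50, 21, 25, 1, 19]


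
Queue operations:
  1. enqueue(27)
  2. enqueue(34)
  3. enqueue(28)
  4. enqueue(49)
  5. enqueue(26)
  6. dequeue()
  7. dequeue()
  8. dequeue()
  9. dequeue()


enqueue(27) -> [27]
enqueue(34) -> [27, 34]
enqueue(28) -> [27, 34, 28]
enqueue(49) -> [27, 34, 28, 49]
enqueue(26) -> [27, 34, 28, 49, 26]
dequeue()->27, [34, 28, 49, 26]
dequeue()->34, [28, 49, 26]
dequeue()->28, [49, 26]
dequeue()->49, [26]

Final queue: [26]


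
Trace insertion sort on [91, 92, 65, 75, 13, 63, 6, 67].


Initial: [91, 92, 65, 75, 13, 63, 6, 67]
Insert 92: [91, 92, 65, 75, 13, 63, 6, 67]
Insert 65: [65, 91, 92, 75, 13, 63, 6, 67]
Insert 75: [65, 75, 91, 92, 13, 63, 6, 67]
Insert 13: [13, 65, 75, 91, 92, 63, 6, 67]
Insert 63: [13, 63, 65, 75, 91, 92, 6, 67]
Insert 6: [6, 13, 63, 65, 75, 91, 92, 67]
Insert 67: [6, 13, 63, 65, 67, 75, 91, 92]

Sorted: [6, 13, 63, 65, 67, 75, 91, 92]


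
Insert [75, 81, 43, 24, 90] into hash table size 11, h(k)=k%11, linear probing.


Insert 75: h=9 -> slot 9
Insert 81: h=4 -> slot 4
Insert 43: h=10 -> slot 10
Insert 24: h=2 -> slot 2
Insert 90: h=2, 1 probes -> slot 3

Table: [None, None, 24, 90, 81, None, None, None, None, 75, 43]


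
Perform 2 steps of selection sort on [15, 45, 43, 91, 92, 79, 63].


Initial: [15, 45, 43, 91, 92, 79, 63]
Step 1: min=15 at 0
  Swap: [15, 45, 43, 91, 92, 79, 63]
Step 2: min=43 at 2
  Swap: [15, 43, 45, 91, 92, 79, 63]

After 2 steps: [15, 43, 45, 91, 92, 79, 63]


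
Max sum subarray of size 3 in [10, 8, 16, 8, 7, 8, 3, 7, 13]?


[0:3]: 34
[1:4]: 32
[2:5]: 31
[3:6]: 23
[4:7]: 18
[5:8]: 18
[6:9]: 23

Max: 34 at [0:3]


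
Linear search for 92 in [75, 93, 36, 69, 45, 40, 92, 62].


i=0: 75!=92
i=1: 93!=92
i=2: 36!=92
i=3: 69!=92
i=4: 45!=92
i=5: 40!=92
i=6: 92==92 found!

Found at 6, 7 comps


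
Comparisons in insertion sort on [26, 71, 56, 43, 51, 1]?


Algorithm: insertion sort
Input: [26, 71, 56, 43, 51, 1]
Sorted: [1, 26, 43, 51, 56, 71]

14


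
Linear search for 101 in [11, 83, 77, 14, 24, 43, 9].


i=0: 11!=101
i=1: 83!=101
i=2: 77!=101
i=3: 14!=101
i=4: 24!=101
i=5: 43!=101
i=6: 9!=101

Not found, 7 comps


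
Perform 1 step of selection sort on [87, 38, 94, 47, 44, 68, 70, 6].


Initial: [87, 38, 94, 47, 44, 68, 70, 6]
Step 1: min=6 at 7
  Swap: [6, 38, 94, 47, 44, 68, 70, 87]

After 1 step: [6, 38, 94, 47, 44, 68, 70, 87]


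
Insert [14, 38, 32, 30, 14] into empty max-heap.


Insert 14: [14]
Insert 38: [38, 14]
Insert 32: [38, 14, 32]
Insert 30: [38, 30, 32, 14]
Insert 14: [38, 30, 32, 14, 14]

Final heap: [38, 30, 32, 14, 14]


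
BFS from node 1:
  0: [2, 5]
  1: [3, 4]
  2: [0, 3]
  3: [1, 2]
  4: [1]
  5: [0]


Visit 1, enqueue [3, 4]
Visit 3, enqueue [2]
Visit 4, enqueue []
Visit 2, enqueue [0]
Visit 0, enqueue [5]
Visit 5, enqueue []

BFS order: [1, 3, 4, 2, 0, 5]


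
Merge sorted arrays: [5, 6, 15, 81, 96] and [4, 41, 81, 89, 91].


Take 4 from B
Take 5 from A
Take 6 from A
Take 15 from A
Take 41 from B
Take 81 from A
Take 81 from B
Take 89 from B
Take 91 from B

Merged: [4, 5, 6, 15, 41, 81, 81, 89, 91, 96]


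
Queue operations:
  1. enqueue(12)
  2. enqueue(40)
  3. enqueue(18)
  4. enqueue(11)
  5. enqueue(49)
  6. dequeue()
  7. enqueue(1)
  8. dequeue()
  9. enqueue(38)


enqueue(12) -> [12]
enqueue(40) -> [12, 40]
enqueue(18) -> [12, 40, 18]
enqueue(11) -> [12, 40, 18, 11]
enqueue(49) -> [12, 40, 18, 11, 49]
dequeue()->12, [40, 18, 11, 49]
enqueue(1) -> [40, 18, 11, 49, 1]
dequeue()->40, [18, 11, 49, 1]
enqueue(38) -> [18, 11, 49, 1, 38]

Final queue: [18, 11, 49, 1, 38]


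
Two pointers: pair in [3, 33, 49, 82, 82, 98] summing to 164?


lo=0(3)+hi=5(98)=101
lo=1(33)+hi=5(98)=131
lo=2(49)+hi=5(98)=147
lo=3(82)+hi=5(98)=180
lo=3(82)+hi=4(82)=164

Yes: 82+82=164


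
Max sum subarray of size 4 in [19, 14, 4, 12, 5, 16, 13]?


[0:4]: 49
[1:5]: 35
[2:6]: 37
[3:7]: 46

Max: 49 at [0:4]


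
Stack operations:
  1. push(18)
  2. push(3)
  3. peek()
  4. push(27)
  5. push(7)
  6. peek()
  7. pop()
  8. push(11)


push(18) -> [18]
push(3) -> [18, 3]
peek()->3
push(27) -> [18, 3, 27]
push(7) -> [18, 3, 27, 7]
peek()->7
pop()->7, [18, 3, 27]
push(11) -> [18, 3, 27, 11]

Final stack: [18, 3, 27, 11]


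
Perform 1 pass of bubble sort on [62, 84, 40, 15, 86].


Initial: [62, 84, 40, 15, 86]
Pass 1: [62, 40, 15, 84, 86] (2 swaps)

After 1 pass: [62, 40, 15, 84, 86]


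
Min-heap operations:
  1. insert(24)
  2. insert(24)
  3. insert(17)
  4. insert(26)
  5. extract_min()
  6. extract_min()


insert(24) -> [24]
insert(24) -> [24, 24]
insert(17) -> [17, 24, 24]
insert(26) -> [17, 24, 24, 26]
extract_min()->17, [24, 24, 26]
extract_min()->24, [24, 26]

Final heap: [24, 26]


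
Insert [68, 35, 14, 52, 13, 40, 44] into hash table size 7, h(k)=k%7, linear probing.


Insert 68: h=5 -> slot 5
Insert 35: h=0 -> slot 0
Insert 14: h=0, 1 probes -> slot 1
Insert 52: h=3 -> slot 3
Insert 13: h=6 -> slot 6
Insert 40: h=5, 4 probes -> slot 2
Insert 44: h=2, 2 probes -> slot 4

Table: [35, 14, 40, 52, 44, 68, 13]


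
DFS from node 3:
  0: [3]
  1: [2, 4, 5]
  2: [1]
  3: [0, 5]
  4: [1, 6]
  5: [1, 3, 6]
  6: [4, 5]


Visit 3, push [5, 0]
Visit 0, push []
Visit 5, push [6, 1]
Visit 1, push [4, 2]
Visit 2, push []
Visit 4, push [6]
Visit 6, push []

DFS order: [3, 0, 5, 1, 2, 4, 6]


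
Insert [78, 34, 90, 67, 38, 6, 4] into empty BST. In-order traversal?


Insert 78: root
Insert 34: L from 78
Insert 90: R from 78
Insert 67: L from 78 -> R from 34
Insert 38: L from 78 -> R from 34 -> L from 67
Insert 6: L from 78 -> L from 34
Insert 4: L from 78 -> L from 34 -> L from 6

In-order: [4, 6, 34, 38, 67, 78, 90]


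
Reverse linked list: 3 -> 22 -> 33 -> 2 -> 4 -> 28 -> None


Step 1: curr=3, set curr.next=prev(None) | reversed so far: 3
Step 2: curr=22, set curr.next=prev(3) | reversed so far: 22 -> 3
Step 3: curr=33, set curr.next=prev(22) | reversed so far: 33 -> 22 -> 3
Step 4: curr=2, set curr.next=prev(33) | reversed so far: 2 -> 33 -> 22 -> 3
Step 5: curr=4, set curr.next=prev(2) | reversed so far: 4 -> 2 -> 33 -> 22 -> 3
Step 6: curr=28, set curr.next=prev(4) | reversed so far: 28 -> 4 -> 2 -> 33 -> 22 -> 3

28 -> 4 -> 2 -> 33 -> 22 -> 3 -> None


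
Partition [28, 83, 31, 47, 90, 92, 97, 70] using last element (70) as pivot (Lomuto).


Pivot: 70
  28 <= 70: advance i (no swap)
  31 <= 70: swap -> [28, 31, 83, 47, 90, 92, 97, 70]
  47 <= 70: swap -> [28, 31, 47, 83, 90, 92, 97, 70]
Place pivot at 3: [28, 31, 47, 70, 90, 92, 97, 83]

Partitioned: [28, 31, 47, 70, 90, 92, 97, 83]


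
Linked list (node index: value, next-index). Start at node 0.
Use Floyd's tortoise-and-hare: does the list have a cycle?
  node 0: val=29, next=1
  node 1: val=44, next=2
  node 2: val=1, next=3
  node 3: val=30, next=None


Floyd's tortoise (slow, +1) and hare (fast, +2):
  init: slow=0, fast=0
  step 1: slow=1, fast=2
  step 2: fast 2->3->None, no cycle

Cycle: no


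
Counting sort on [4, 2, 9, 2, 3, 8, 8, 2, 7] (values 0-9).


Input: [4, 2, 9, 2, 3, 8, 8, 2, 7]
Counts: [0, 0, 3, 1, 1, 0, 0, 1, 2, 1]

Sorted: [2, 2, 2, 3, 4, 7, 8, 8, 9]


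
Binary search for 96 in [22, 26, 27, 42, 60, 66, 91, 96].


Step 1: lo=0, hi=7, mid=3, val=42
Step 2: lo=4, hi=7, mid=5, val=66
Step 3: lo=6, hi=7, mid=6, val=91
Step 4: lo=7, hi=7, mid=7, val=96

Found at index 7


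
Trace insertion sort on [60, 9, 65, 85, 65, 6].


Initial: [60, 9, 65, 85, 65, 6]
Insert 9: [9, 60, 65, 85, 65, 6]
Insert 65: [9, 60, 65, 85, 65, 6]
Insert 85: [9, 60, 65, 85, 65, 6]
Insert 65: [9, 60, 65, 65, 85, 6]
Insert 6: [6, 9, 60, 65, 65, 85]

Sorted: [6, 9, 60, 65, 65, 85]


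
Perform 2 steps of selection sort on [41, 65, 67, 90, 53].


Initial: [41, 65, 67, 90, 53]
Step 1: min=41 at 0
  Swap: [41, 65, 67, 90, 53]
Step 2: min=53 at 4
  Swap: [41, 53, 67, 90, 65]

After 2 steps: [41, 53, 67, 90, 65]


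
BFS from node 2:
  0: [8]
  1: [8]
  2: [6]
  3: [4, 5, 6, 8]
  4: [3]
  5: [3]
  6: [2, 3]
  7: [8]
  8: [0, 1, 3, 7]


Visit 2, enqueue [6]
Visit 6, enqueue [3]
Visit 3, enqueue [4, 5, 8]
Visit 4, enqueue []
Visit 5, enqueue []
Visit 8, enqueue [0, 1, 7]
Visit 0, enqueue []
Visit 1, enqueue []
Visit 7, enqueue []

BFS order: [2, 6, 3, 4, 5, 8, 0, 1, 7]


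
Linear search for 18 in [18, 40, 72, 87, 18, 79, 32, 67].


i=0: 18==18 found!

Found at 0, 1 comps


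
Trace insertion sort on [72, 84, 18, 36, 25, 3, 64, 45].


Initial: [72, 84, 18, 36, 25, 3, 64, 45]
Insert 84: [72, 84, 18, 36, 25, 3, 64, 45]
Insert 18: [18, 72, 84, 36, 25, 3, 64, 45]
Insert 36: [18, 36, 72, 84, 25, 3, 64, 45]
Insert 25: [18, 25, 36, 72, 84, 3, 64, 45]
Insert 3: [3, 18, 25, 36, 72, 84, 64, 45]
Insert 64: [3, 18, 25, 36, 64, 72, 84, 45]
Insert 45: [3, 18, 25, 36, 45, 64, 72, 84]

Sorted: [3, 18, 25, 36, 45, 64, 72, 84]


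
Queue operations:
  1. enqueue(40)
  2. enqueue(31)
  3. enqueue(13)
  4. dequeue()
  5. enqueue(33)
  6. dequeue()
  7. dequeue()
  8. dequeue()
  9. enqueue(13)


enqueue(40) -> [40]
enqueue(31) -> [40, 31]
enqueue(13) -> [40, 31, 13]
dequeue()->40, [31, 13]
enqueue(33) -> [31, 13, 33]
dequeue()->31, [13, 33]
dequeue()->13, [33]
dequeue()->33, []
enqueue(13) -> [13]

Final queue: [13]


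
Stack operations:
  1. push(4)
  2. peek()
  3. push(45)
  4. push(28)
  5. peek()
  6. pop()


push(4) -> [4]
peek()->4
push(45) -> [4, 45]
push(28) -> [4, 45, 28]
peek()->28
pop()->28, [4, 45]

Final stack: [4, 45]


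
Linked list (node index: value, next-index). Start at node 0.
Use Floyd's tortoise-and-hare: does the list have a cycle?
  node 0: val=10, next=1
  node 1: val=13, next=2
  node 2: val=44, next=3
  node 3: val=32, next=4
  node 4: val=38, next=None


Floyd's tortoise (slow, +1) and hare (fast, +2):
  init: slow=0, fast=0
  step 1: slow=1, fast=2
  step 2: slow=2, fast=4
  step 3: fast -> None, no cycle

Cycle: no


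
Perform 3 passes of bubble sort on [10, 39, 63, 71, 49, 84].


Initial: [10, 39, 63, 71, 49, 84]
Pass 1: [10, 39, 63, 49, 71, 84] (1 swaps)
Pass 2: [10, 39, 49, 63, 71, 84] (1 swaps)
Pass 3: [10, 39, 49, 63, 71, 84] (0 swaps)

After 3 passes: [10, 39, 49, 63, 71, 84]


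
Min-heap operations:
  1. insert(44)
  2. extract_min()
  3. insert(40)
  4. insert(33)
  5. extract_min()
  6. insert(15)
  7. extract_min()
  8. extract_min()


insert(44) -> [44]
extract_min()->44, []
insert(40) -> [40]
insert(33) -> [33, 40]
extract_min()->33, [40]
insert(15) -> [15, 40]
extract_min()->15, [40]
extract_min()->40, []

Final heap: []


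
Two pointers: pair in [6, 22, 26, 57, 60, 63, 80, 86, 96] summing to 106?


lo=0(6)+hi=8(96)=102
lo=1(22)+hi=8(96)=118
lo=1(22)+hi=7(86)=108
lo=1(22)+hi=6(80)=102
lo=2(26)+hi=6(80)=106

Yes: 26+80=106


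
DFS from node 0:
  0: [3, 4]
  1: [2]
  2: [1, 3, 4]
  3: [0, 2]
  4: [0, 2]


Visit 0, push [4, 3]
Visit 3, push [2]
Visit 2, push [4, 1]
Visit 1, push []
Visit 4, push []

DFS order: [0, 3, 2, 1, 4]


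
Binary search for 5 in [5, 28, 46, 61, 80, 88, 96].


Step 1: lo=0, hi=6, mid=3, val=61
Step 2: lo=0, hi=2, mid=1, val=28
Step 3: lo=0, hi=0, mid=0, val=5

Found at index 0


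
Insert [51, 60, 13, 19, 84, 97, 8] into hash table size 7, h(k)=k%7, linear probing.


Insert 51: h=2 -> slot 2
Insert 60: h=4 -> slot 4
Insert 13: h=6 -> slot 6
Insert 19: h=5 -> slot 5
Insert 84: h=0 -> slot 0
Insert 97: h=6, 2 probes -> slot 1
Insert 8: h=1, 2 probes -> slot 3

Table: [84, 97, 51, 8, 60, 19, 13]


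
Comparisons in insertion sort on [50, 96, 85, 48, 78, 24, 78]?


Algorithm: insertion sort
Input: [50, 96, 85, 48, 78, 24, 78]
Sorted: [24, 48, 50, 78, 78, 85, 96]

17


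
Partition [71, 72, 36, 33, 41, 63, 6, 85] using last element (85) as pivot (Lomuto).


Pivot: 85
  71 <= 85: advance i (no swap)
  72 <= 85: advance i (no swap)
  36 <= 85: advance i (no swap)
  33 <= 85: advance i (no swap)
  41 <= 85: advance i (no swap)
  63 <= 85: advance i (no swap)
  6 <= 85: advance i (no swap)
Place pivot at 7: [71, 72, 36, 33, 41, 63, 6, 85]

Partitioned: [71, 72, 36, 33, 41, 63, 6, 85]


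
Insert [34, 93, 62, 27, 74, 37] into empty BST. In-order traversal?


Insert 34: root
Insert 93: R from 34
Insert 62: R from 34 -> L from 93
Insert 27: L from 34
Insert 74: R from 34 -> L from 93 -> R from 62
Insert 37: R from 34 -> L from 93 -> L from 62

In-order: [27, 34, 37, 62, 74, 93]


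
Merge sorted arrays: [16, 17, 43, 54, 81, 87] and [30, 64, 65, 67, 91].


Take 16 from A
Take 17 from A
Take 30 from B
Take 43 from A
Take 54 from A
Take 64 from B
Take 65 from B
Take 67 from B
Take 81 from A
Take 87 from A

Merged: [16, 17, 30, 43, 54, 64, 65, 67, 81, 87, 91]


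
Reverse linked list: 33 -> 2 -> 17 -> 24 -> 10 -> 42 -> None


Step 1: curr=33, set curr.next=prev(None) | reversed so far: 33
Step 2: curr=2, set curr.next=prev(33) | reversed so far: 2 -> 33
Step 3: curr=17, set curr.next=prev(2) | reversed so far: 17 -> 2 -> 33
Step 4: curr=24, set curr.next=prev(17) | reversed so far: 24 -> 17 -> 2 -> 33
Step 5: curr=10, set curr.next=prev(24) | reversed so far: 10 -> 24 -> 17 -> 2 -> 33
Step 6: curr=42, set curr.next=prev(10) | reversed so far: 42 -> 10 -> 24 -> 17 -> 2 -> 33

42 -> 10 -> 24 -> 17 -> 2 -> 33 -> None


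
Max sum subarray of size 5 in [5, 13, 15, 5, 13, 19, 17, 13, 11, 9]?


[0:5]: 51
[1:6]: 65
[2:7]: 69
[3:8]: 67
[4:9]: 73
[5:10]: 69

Max: 73 at [4:9]


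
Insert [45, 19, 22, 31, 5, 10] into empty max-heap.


Insert 45: [45]
Insert 19: [45, 19]
Insert 22: [45, 19, 22]
Insert 31: [45, 31, 22, 19]
Insert 5: [45, 31, 22, 19, 5]
Insert 10: [45, 31, 22, 19, 5, 10]

Final heap: [45, 31, 22, 19, 5, 10]


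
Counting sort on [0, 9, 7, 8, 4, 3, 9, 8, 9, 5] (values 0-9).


Input: [0, 9, 7, 8, 4, 3, 9, 8, 9, 5]
Counts: [1, 0, 0, 1, 1, 1, 0, 1, 2, 3]

Sorted: [0, 3, 4, 5, 7, 8, 8, 9, 9, 9]


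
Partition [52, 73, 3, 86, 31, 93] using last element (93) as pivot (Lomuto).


Pivot: 93
  52 <= 93: advance i (no swap)
  73 <= 93: advance i (no swap)
  3 <= 93: advance i (no swap)
  86 <= 93: advance i (no swap)
  31 <= 93: advance i (no swap)
Place pivot at 5: [52, 73, 3, 86, 31, 93]

Partitioned: [52, 73, 3, 86, 31, 93]


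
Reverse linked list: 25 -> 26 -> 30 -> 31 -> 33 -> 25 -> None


Step 1: curr=25, set curr.next=prev(None) | reversed so far: 25
Step 2: curr=26, set curr.next=prev(25) | reversed so far: 26 -> 25
Step 3: curr=30, set curr.next=prev(26) | reversed so far: 30 -> 26 -> 25
Step 4: curr=31, set curr.next=prev(30) | reversed so far: 31 -> 30 -> 26 -> 25
Step 5: curr=33, set curr.next=prev(31) | reversed so far: 33 -> 31 -> 30 -> 26 -> 25
Step 6: curr=25, set curr.next=prev(33) | reversed so far: 25 -> 33 -> 31 -> 30 -> 26 -> 25

25 -> 33 -> 31 -> 30 -> 26 -> 25 -> None


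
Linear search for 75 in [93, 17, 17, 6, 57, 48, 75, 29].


i=0: 93!=75
i=1: 17!=75
i=2: 17!=75
i=3: 6!=75
i=4: 57!=75
i=5: 48!=75
i=6: 75==75 found!

Found at 6, 7 comps


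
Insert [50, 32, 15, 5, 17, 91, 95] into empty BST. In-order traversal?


Insert 50: root
Insert 32: L from 50
Insert 15: L from 50 -> L from 32
Insert 5: L from 50 -> L from 32 -> L from 15
Insert 17: L from 50 -> L from 32 -> R from 15
Insert 91: R from 50
Insert 95: R from 50 -> R from 91

In-order: [5, 15, 17, 32, 50, 91, 95]


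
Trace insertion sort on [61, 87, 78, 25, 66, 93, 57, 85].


Initial: [61, 87, 78, 25, 66, 93, 57, 85]
Insert 87: [61, 87, 78, 25, 66, 93, 57, 85]
Insert 78: [61, 78, 87, 25, 66, 93, 57, 85]
Insert 25: [25, 61, 78, 87, 66, 93, 57, 85]
Insert 66: [25, 61, 66, 78, 87, 93, 57, 85]
Insert 93: [25, 61, 66, 78, 87, 93, 57, 85]
Insert 57: [25, 57, 61, 66, 78, 87, 93, 85]
Insert 85: [25, 57, 61, 66, 78, 85, 87, 93]

Sorted: [25, 57, 61, 66, 78, 85, 87, 93]


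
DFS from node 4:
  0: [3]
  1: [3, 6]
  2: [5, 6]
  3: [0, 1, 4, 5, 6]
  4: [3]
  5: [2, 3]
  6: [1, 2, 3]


Visit 4, push [3]
Visit 3, push [6, 5, 1, 0]
Visit 0, push []
Visit 1, push [6]
Visit 6, push [2]
Visit 2, push [5]
Visit 5, push []

DFS order: [4, 3, 0, 1, 6, 2, 5]


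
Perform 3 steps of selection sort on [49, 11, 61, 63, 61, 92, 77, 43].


Initial: [49, 11, 61, 63, 61, 92, 77, 43]
Step 1: min=11 at 1
  Swap: [11, 49, 61, 63, 61, 92, 77, 43]
Step 2: min=43 at 7
  Swap: [11, 43, 61, 63, 61, 92, 77, 49]
Step 3: min=49 at 7
  Swap: [11, 43, 49, 63, 61, 92, 77, 61]

After 3 steps: [11, 43, 49, 63, 61, 92, 77, 61]


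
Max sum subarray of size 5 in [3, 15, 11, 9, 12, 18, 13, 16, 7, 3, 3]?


[0:5]: 50
[1:6]: 65
[2:7]: 63
[3:8]: 68
[4:9]: 66
[5:10]: 57
[6:11]: 42

Max: 68 at [3:8]


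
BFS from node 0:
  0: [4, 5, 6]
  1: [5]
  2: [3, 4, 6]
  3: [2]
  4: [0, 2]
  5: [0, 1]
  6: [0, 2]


Visit 0, enqueue [4, 5, 6]
Visit 4, enqueue [2]
Visit 5, enqueue [1]
Visit 6, enqueue []
Visit 2, enqueue [3]
Visit 1, enqueue []
Visit 3, enqueue []

BFS order: [0, 4, 5, 6, 2, 1, 3]


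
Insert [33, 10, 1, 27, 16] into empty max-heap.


Insert 33: [33]
Insert 10: [33, 10]
Insert 1: [33, 10, 1]
Insert 27: [33, 27, 1, 10]
Insert 16: [33, 27, 1, 10, 16]

Final heap: [33, 27, 1, 10, 16]


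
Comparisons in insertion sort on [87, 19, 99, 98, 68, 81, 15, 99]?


Algorithm: insertion sort
Input: [87, 19, 99, 98, 68, 81, 15, 99]
Sorted: [15, 19, 68, 81, 87, 98, 99, 99]

19


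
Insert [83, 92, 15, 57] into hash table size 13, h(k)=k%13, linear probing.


Insert 83: h=5 -> slot 5
Insert 92: h=1 -> slot 1
Insert 15: h=2 -> slot 2
Insert 57: h=5, 1 probes -> slot 6

Table: [None, 92, 15, None, None, 83, 57, None, None, None, None, None, None]


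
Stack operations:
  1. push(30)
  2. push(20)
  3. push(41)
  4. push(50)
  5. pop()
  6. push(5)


push(30) -> [30]
push(20) -> [30, 20]
push(41) -> [30, 20, 41]
push(50) -> [30, 20, 41, 50]
pop()->50, [30, 20, 41]
push(5) -> [30, 20, 41, 5]

Final stack: [30, 20, 41, 5]


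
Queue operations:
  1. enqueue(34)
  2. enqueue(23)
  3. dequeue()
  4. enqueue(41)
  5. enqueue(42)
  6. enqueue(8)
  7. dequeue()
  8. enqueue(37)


enqueue(34) -> [34]
enqueue(23) -> [34, 23]
dequeue()->34, [23]
enqueue(41) -> [23, 41]
enqueue(42) -> [23, 41, 42]
enqueue(8) -> [23, 41, 42, 8]
dequeue()->23, [41, 42, 8]
enqueue(37) -> [41, 42, 8, 37]

Final queue: [41, 42, 8, 37]


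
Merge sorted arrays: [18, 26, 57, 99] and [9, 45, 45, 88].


Take 9 from B
Take 18 from A
Take 26 from A
Take 45 from B
Take 45 from B
Take 57 from A
Take 88 from B

Merged: [9, 18, 26, 45, 45, 57, 88, 99]


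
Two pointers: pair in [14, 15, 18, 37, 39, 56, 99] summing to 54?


lo=0(14)+hi=6(99)=113
lo=0(14)+hi=5(56)=70
lo=0(14)+hi=4(39)=53
lo=1(15)+hi=4(39)=54

Yes: 15+39=54


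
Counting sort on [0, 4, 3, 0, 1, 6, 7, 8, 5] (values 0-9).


Input: [0, 4, 3, 0, 1, 6, 7, 8, 5]
Counts: [2, 1, 0, 1, 1, 1, 1, 1, 1, 0]

Sorted: [0, 0, 1, 3, 4, 5, 6, 7, 8]


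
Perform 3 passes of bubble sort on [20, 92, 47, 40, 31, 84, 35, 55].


Initial: [20, 92, 47, 40, 31, 84, 35, 55]
Pass 1: [20, 47, 40, 31, 84, 35, 55, 92] (6 swaps)
Pass 2: [20, 40, 31, 47, 35, 55, 84, 92] (4 swaps)
Pass 3: [20, 31, 40, 35, 47, 55, 84, 92] (2 swaps)

After 3 passes: [20, 31, 40, 35, 47, 55, 84, 92]


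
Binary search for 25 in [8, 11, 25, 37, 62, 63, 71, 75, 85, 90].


Step 1: lo=0, hi=9, mid=4, val=62
Step 2: lo=0, hi=3, mid=1, val=11
Step 3: lo=2, hi=3, mid=2, val=25

Found at index 2


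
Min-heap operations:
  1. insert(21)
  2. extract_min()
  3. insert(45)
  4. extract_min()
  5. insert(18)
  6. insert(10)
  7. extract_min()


insert(21) -> [21]
extract_min()->21, []
insert(45) -> [45]
extract_min()->45, []
insert(18) -> [18]
insert(10) -> [10, 18]
extract_min()->10, [18]

Final heap: [18]


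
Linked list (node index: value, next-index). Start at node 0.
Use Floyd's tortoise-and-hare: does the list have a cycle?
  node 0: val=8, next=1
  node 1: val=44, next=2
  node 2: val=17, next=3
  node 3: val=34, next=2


Floyd's tortoise (slow, +1) and hare (fast, +2):
  init: slow=0, fast=0
  step 1: slow=1, fast=2
  step 2: slow=2, fast=2
  slow == fast at node 2: cycle detected

Cycle: yes


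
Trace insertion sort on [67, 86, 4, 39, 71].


Initial: [67, 86, 4, 39, 71]
Insert 86: [67, 86, 4, 39, 71]
Insert 4: [4, 67, 86, 39, 71]
Insert 39: [4, 39, 67, 86, 71]
Insert 71: [4, 39, 67, 71, 86]

Sorted: [4, 39, 67, 71, 86]


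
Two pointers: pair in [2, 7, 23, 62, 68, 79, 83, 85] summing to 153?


lo=0(2)+hi=7(85)=87
lo=1(7)+hi=7(85)=92
lo=2(23)+hi=7(85)=108
lo=3(62)+hi=7(85)=147
lo=4(68)+hi=7(85)=153

Yes: 68+85=153


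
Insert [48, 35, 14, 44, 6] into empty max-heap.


Insert 48: [48]
Insert 35: [48, 35]
Insert 14: [48, 35, 14]
Insert 44: [48, 44, 14, 35]
Insert 6: [48, 44, 14, 35, 6]

Final heap: [48, 44, 14, 35, 6]


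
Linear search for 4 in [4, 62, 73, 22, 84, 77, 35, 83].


i=0: 4==4 found!

Found at 0, 1 comps


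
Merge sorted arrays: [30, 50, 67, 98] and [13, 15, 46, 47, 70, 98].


Take 13 from B
Take 15 from B
Take 30 from A
Take 46 from B
Take 47 from B
Take 50 from A
Take 67 from A
Take 70 from B
Take 98 from A

Merged: [13, 15, 30, 46, 47, 50, 67, 70, 98, 98]


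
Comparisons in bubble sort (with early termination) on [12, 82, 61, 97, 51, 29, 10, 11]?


Algorithm: bubble sort (with early termination)
Input: [12, 82, 61, 97, 51, 29, 10, 11]
Sorted: [10, 11, 12, 29, 51, 61, 82, 97]

28


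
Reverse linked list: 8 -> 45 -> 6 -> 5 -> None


Step 1: curr=8, set curr.next=prev(None) | reversed so far: 8
Step 2: curr=45, set curr.next=prev(8) | reversed so far: 45 -> 8
Step 3: curr=6, set curr.next=prev(45) | reversed so far: 6 -> 45 -> 8
Step 4: curr=5, set curr.next=prev(6) | reversed so far: 5 -> 6 -> 45 -> 8

5 -> 6 -> 45 -> 8 -> None


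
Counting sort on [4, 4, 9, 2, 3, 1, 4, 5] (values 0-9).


Input: [4, 4, 9, 2, 3, 1, 4, 5]
Counts: [0, 1, 1, 1, 3, 1, 0, 0, 0, 1]

Sorted: [1, 2, 3, 4, 4, 4, 5, 9]


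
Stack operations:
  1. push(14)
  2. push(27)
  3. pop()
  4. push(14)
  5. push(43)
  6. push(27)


push(14) -> [14]
push(27) -> [14, 27]
pop()->27, [14]
push(14) -> [14, 14]
push(43) -> [14, 14, 43]
push(27) -> [14, 14, 43, 27]

Final stack: [14, 14, 43, 27]


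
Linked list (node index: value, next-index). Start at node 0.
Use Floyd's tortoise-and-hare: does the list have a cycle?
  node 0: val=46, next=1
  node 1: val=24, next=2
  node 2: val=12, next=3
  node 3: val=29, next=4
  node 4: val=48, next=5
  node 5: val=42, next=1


Floyd's tortoise (slow, +1) and hare (fast, +2):
  init: slow=0, fast=0
  step 1: slow=1, fast=2
  step 2: slow=2, fast=4
  step 3: slow=3, fast=1
  step 4: slow=4, fast=3
  step 5: slow=5, fast=5
  slow == fast at node 5: cycle detected

Cycle: yes


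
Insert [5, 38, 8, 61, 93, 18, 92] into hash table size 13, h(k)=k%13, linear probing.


Insert 5: h=5 -> slot 5
Insert 38: h=12 -> slot 12
Insert 8: h=8 -> slot 8
Insert 61: h=9 -> slot 9
Insert 93: h=2 -> slot 2
Insert 18: h=5, 1 probes -> slot 6
Insert 92: h=1 -> slot 1

Table: [None, 92, 93, None, None, 5, 18, None, 8, 61, None, None, 38]


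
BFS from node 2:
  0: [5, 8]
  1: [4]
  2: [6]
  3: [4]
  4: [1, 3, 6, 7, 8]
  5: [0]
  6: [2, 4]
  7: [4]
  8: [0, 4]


Visit 2, enqueue [6]
Visit 6, enqueue [4]
Visit 4, enqueue [1, 3, 7, 8]
Visit 1, enqueue []
Visit 3, enqueue []
Visit 7, enqueue []
Visit 8, enqueue [0]
Visit 0, enqueue [5]
Visit 5, enqueue []

BFS order: [2, 6, 4, 1, 3, 7, 8, 0, 5]


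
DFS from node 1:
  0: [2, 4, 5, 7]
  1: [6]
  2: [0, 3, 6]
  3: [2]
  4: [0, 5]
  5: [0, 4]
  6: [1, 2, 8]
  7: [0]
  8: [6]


Visit 1, push [6]
Visit 6, push [8, 2]
Visit 2, push [3, 0]
Visit 0, push [7, 5, 4]
Visit 4, push [5]
Visit 5, push []
Visit 7, push []
Visit 3, push []
Visit 8, push []

DFS order: [1, 6, 2, 0, 4, 5, 7, 3, 8]


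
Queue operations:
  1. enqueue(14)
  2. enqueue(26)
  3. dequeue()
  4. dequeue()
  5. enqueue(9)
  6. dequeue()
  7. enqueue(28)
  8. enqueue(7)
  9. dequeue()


enqueue(14) -> [14]
enqueue(26) -> [14, 26]
dequeue()->14, [26]
dequeue()->26, []
enqueue(9) -> [9]
dequeue()->9, []
enqueue(28) -> [28]
enqueue(7) -> [28, 7]
dequeue()->28, [7]

Final queue: [7]


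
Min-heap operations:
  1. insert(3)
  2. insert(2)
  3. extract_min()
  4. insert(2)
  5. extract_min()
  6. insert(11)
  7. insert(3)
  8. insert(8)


insert(3) -> [3]
insert(2) -> [2, 3]
extract_min()->2, [3]
insert(2) -> [2, 3]
extract_min()->2, [3]
insert(11) -> [3, 11]
insert(3) -> [3, 11, 3]
insert(8) -> [3, 8, 3, 11]

Final heap: [3, 8, 3, 11]


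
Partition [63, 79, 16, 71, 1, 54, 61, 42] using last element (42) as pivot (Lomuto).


Pivot: 42
  16 <= 42: swap -> [16, 79, 63, 71, 1, 54, 61, 42]
  1 <= 42: swap -> [16, 1, 63, 71, 79, 54, 61, 42]
Place pivot at 2: [16, 1, 42, 71, 79, 54, 61, 63]

Partitioned: [16, 1, 42, 71, 79, 54, 61, 63]


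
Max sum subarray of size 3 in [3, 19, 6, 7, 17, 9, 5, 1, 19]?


[0:3]: 28
[1:4]: 32
[2:5]: 30
[3:6]: 33
[4:7]: 31
[5:8]: 15
[6:9]: 25

Max: 33 at [3:6]


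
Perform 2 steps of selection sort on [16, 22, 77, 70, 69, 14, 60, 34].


Initial: [16, 22, 77, 70, 69, 14, 60, 34]
Step 1: min=14 at 5
  Swap: [14, 22, 77, 70, 69, 16, 60, 34]
Step 2: min=16 at 5
  Swap: [14, 16, 77, 70, 69, 22, 60, 34]

After 2 steps: [14, 16, 77, 70, 69, 22, 60, 34]


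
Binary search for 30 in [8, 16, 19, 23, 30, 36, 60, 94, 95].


Step 1: lo=0, hi=8, mid=4, val=30

Found at index 4


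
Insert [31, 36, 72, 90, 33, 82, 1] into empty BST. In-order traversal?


Insert 31: root
Insert 36: R from 31
Insert 72: R from 31 -> R from 36
Insert 90: R from 31 -> R from 36 -> R from 72
Insert 33: R from 31 -> L from 36
Insert 82: R from 31 -> R from 36 -> R from 72 -> L from 90
Insert 1: L from 31

In-order: [1, 31, 33, 36, 72, 82, 90]


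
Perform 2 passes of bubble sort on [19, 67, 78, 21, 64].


Initial: [19, 67, 78, 21, 64]
Pass 1: [19, 67, 21, 64, 78] (2 swaps)
Pass 2: [19, 21, 64, 67, 78] (2 swaps)

After 2 passes: [19, 21, 64, 67, 78]


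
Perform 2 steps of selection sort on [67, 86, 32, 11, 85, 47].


Initial: [67, 86, 32, 11, 85, 47]
Step 1: min=11 at 3
  Swap: [11, 86, 32, 67, 85, 47]
Step 2: min=32 at 2
  Swap: [11, 32, 86, 67, 85, 47]

After 2 steps: [11, 32, 86, 67, 85, 47]


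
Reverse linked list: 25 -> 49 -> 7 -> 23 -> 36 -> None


Step 1: curr=25, set curr.next=prev(None) | reversed so far: 25
Step 2: curr=49, set curr.next=prev(25) | reversed so far: 49 -> 25
Step 3: curr=7, set curr.next=prev(49) | reversed so far: 7 -> 49 -> 25
Step 4: curr=23, set curr.next=prev(7) | reversed so far: 23 -> 7 -> 49 -> 25
Step 5: curr=36, set curr.next=prev(23) | reversed so far: 36 -> 23 -> 7 -> 49 -> 25

36 -> 23 -> 7 -> 49 -> 25 -> None


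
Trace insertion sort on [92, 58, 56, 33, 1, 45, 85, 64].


Initial: [92, 58, 56, 33, 1, 45, 85, 64]
Insert 58: [58, 92, 56, 33, 1, 45, 85, 64]
Insert 56: [56, 58, 92, 33, 1, 45, 85, 64]
Insert 33: [33, 56, 58, 92, 1, 45, 85, 64]
Insert 1: [1, 33, 56, 58, 92, 45, 85, 64]
Insert 45: [1, 33, 45, 56, 58, 92, 85, 64]
Insert 85: [1, 33, 45, 56, 58, 85, 92, 64]
Insert 64: [1, 33, 45, 56, 58, 64, 85, 92]

Sorted: [1, 33, 45, 56, 58, 64, 85, 92]


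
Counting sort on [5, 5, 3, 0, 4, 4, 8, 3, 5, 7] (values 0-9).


Input: [5, 5, 3, 0, 4, 4, 8, 3, 5, 7]
Counts: [1, 0, 0, 2, 2, 3, 0, 1, 1, 0]

Sorted: [0, 3, 3, 4, 4, 5, 5, 5, 7, 8]


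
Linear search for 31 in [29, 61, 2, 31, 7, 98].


i=0: 29!=31
i=1: 61!=31
i=2: 2!=31
i=3: 31==31 found!

Found at 3, 4 comps


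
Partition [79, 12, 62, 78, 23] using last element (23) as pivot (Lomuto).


Pivot: 23
  12 <= 23: swap -> [12, 79, 62, 78, 23]
Place pivot at 1: [12, 23, 62, 78, 79]

Partitioned: [12, 23, 62, 78, 79]


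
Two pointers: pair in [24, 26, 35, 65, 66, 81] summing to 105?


lo=0(24)+hi=5(81)=105

Yes: 24+81=105


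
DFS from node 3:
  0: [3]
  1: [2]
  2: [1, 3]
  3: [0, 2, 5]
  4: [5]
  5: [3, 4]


Visit 3, push [5, 2, 0]
Visit 0, push []
Visit 2, push [1]
Visit 1, push []
Visit 5, push [4]
Visit 4, push []

DFS order: [3, 0, 2, 1, 5, 4]


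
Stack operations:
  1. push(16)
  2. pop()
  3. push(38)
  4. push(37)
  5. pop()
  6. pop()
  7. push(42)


push(16) -> [16]
pop()->16, []
push(38) -> [38]
push(37) -> [38, 37]
pop()->37, [38]
pop()->38, []
push(42) -> [42]

Final stack: [42]


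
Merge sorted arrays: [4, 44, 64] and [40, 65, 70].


Take 4 from A
Take 40 from B
Take 44 from A
Take 64 from A

Merged: [4, 40, 44, 64, 65, 70]


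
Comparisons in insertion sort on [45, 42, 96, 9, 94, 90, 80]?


Algorithm: insertion sort
Input: [45, 42, 96, 9, 94, 90, 80]
Sorted: [9, 42, 45, 80, 90, 94, 96]

14


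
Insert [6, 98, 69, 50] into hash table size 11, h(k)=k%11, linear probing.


Insert 6: h=6 -> slot 6
Insert 98: h=10 -> slot 10
Insert 69: h=3 -> slot 3
Insert 50: h=6, 1 probes -> slot 7

Table: [None, None, None, 69, None, None, 6, 50, None, None, 98]


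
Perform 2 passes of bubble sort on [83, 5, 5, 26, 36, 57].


Initial: [83, 5, 5, 26, 36, 57]
Pass 1: [5, 5, 26, 36, 57, 83] (5 swaps)
Pass 2: [5, 5, 26, 36, 57, 83] (0 swaps)

After 2 passes: [5, 5, 26, 36, 57, 83]


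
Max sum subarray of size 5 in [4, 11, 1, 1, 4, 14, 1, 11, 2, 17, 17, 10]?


[0:5]: 21
[1:6]: 31
[2:7]: 21
[3:8]: 31
[4:9]: 32
[5:10]: 45
[6:11]: 48
[7:12]: 57

Max: 57 at [7:12]


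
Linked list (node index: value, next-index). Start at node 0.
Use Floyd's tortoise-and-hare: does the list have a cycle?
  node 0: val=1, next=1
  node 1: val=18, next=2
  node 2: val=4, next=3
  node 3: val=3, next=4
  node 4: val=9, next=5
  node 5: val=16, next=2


Floyd's tortoise (slow, +1) and hare (fast, +2):
  init: slow=0, fast=0
  step 1: slow=1, fast=2
  step 2: slow=2, fast=4
  step 3: slow=3, fast=2
  step 4: slow=4, fast=4
  slow == fast at node 4: cycle detected

Cycle: yes


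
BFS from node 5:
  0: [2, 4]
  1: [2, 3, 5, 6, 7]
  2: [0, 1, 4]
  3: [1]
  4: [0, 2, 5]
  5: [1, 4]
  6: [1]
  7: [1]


Visit 5, enqueue [1, 4]
Visit 1, enqueue [2, 3, 6, 7]
Visit 4, enqueue [0]
Visit 2, enqueue []
Visit 3, enqueue []
Visit 6, enqueue []
Visit 7, enqueue []
Visit 0, enqueue []

BFS order: [5, 1, 4, 2, 3, 6, 7, 0]


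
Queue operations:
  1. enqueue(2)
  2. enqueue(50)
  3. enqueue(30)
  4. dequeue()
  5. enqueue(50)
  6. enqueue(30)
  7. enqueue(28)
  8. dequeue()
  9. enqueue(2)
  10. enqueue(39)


enqueue(2) -> [2]
enqueue(50) -> [2, 50]
enqueue(30) -> [2, 50, 30]
dequeue()->2, [50, 30]
enqueue(50) -> [50, 30, 50]
enqueue(30) -> [50, 30, 50, 30]
enqueue(28) -> [50, 30, 50, 30, 28]
dequeue()->50, [30, 50, 30, 28]
enqueue(2) -> [30, 50, 30, 28, 2]
enqueue(39) -> [30, 50, 30, 28, 2, 39]

Final queue: [30, 50, 30, 28, 2, 39]


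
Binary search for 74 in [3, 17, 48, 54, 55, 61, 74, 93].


Step 1: lo=0, hi=7, mid=3, val=54
Step 2: lo=4, hi=7, mid=5, val=61
Step 3: lo=6, hi=7, mid=6, val=74

Found at index 6


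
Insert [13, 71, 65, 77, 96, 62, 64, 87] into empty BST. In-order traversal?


Insert 13: root
Insert 71: R from 13
Insert 65: R from 13 -> L from 71
Insert 77: R from 13 -> R from 71
Insert 96: R from 13 -> R from 71 -> R from 77
Insert 62: R from 13 -> L from 71 -> L from 65
Insert 64: R from 13 -> L from 71 -> L from 65 -> R from 62
Insert 87: R from 13 -> R from 71 -> R from 77 -> L from 96

In-order: [13, 62, 64, 65, 71, 77, 87, 96]


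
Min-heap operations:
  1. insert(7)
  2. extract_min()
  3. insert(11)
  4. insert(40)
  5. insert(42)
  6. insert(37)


insert(7) -> [7]
extract_min()->7, []
insert(11) -> [11]
insert(40) -> [11, 40]
insert(42) -> [11, 40, 42]
insert(37) -> [11, 37, 42, 40]

Final heap: [11, 37, 42, 40]


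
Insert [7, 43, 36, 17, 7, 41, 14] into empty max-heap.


Insert 7: [7]
Insert 43: [43, 7]
Insert 36: [43, 7, 36]
Insert 17: [43, 17, 36, 7]
Insert 7: [43, 17, 36, 7, 7]
Insert 41: [43, 17, 41, 7, 7, 36]
Insert 14: [43, 17, 41, 7, 7, 36, 14]

Final heap: [43, 17, 41, 7, 7, 36, 14]
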